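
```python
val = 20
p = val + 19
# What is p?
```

Trace:
`val = 20` → val = 20
`p = val + 19` → p = 39
So p = 39

Answer: 39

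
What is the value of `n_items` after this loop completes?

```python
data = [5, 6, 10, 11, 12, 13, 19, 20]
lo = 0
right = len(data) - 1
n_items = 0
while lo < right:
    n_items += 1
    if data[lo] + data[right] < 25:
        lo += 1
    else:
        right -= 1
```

Steps to find pair summing to 25
`n_items` takes the values: 0 → 1 → 2 → 3 → 4 → 5 → 6 → 7

Answer: 7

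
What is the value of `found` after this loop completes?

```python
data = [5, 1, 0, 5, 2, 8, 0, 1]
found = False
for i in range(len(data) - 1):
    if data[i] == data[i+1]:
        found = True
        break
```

Check consecutive duplicates in [5, 1, 0, 5, 2, 8, 0, 1]
`found` takes the values: False

Answer: False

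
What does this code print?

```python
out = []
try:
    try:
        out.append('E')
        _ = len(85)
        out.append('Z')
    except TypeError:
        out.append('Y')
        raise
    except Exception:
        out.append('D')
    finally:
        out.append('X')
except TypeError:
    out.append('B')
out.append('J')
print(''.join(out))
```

Execution trace: 'E' (inner try body) → 'Y' (inner except TypeError) → 'X' (inner finally) → 'B' (outer except TypeError) → 'J' (after the try/except). Output: EYXBJ

Answer: EYXBJ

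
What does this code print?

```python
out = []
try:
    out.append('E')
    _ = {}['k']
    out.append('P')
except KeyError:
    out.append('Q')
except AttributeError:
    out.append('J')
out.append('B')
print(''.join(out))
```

Execution trace: 'E' (try body) → 'Q' (except KeyError) → 'B' (after the try/except). Output: EQB

Answer: EQB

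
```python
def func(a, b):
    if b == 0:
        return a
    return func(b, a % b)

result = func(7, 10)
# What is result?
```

func(7, 10) -> func(10, 7) -> func(7, 3) -> func(3, 1) -> func(1, 0) -> 1

Answer: 1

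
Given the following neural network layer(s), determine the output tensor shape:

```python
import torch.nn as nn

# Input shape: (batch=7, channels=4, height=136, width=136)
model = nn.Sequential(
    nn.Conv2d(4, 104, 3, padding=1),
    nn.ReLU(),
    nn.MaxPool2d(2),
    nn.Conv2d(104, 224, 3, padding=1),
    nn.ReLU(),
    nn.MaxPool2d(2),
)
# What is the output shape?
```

Input: (7, 4, 136, 136) -> after first Conv2d: (7, 104, 136, 136) -> after first MaxPool2d: (7, 104, 68, 68) -> after second Conv2d: (7, 224, 68, 68) -> Output: (7, 224, 34, 34)

Answer: (7, 224, 34, 34)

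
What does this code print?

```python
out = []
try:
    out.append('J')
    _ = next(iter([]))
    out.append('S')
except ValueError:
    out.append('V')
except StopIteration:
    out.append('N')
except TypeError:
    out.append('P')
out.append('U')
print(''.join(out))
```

Execution trace: 'J' (try body) → 'N' (except StopIteration) → 'U' (after the try/except). Output: JNU

Answer: JNU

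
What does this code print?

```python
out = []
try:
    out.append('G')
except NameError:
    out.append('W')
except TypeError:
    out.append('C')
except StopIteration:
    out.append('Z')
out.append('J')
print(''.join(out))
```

Execution trace: 'G' (try body, no exception) → 'J' (after the try/except). Output: GJ

Answer: GJ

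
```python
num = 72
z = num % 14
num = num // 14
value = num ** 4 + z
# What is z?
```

Trace:
`num = 72` → num = 72
`z = num % 14` → z = 2
`num = num // 14` → num = 5
`value = num ** 4 + z` → value = 627
So z = 2

Answer: 2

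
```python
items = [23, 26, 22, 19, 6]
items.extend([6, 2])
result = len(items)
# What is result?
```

Trace:
`items = [23, 26, 22, 19, 6]` → items = [23, 26, 22, 19, 6]
`items.extend([6, 2])` → items = [23, 26, 22, 19, 6, 6, 2]
`result = len(items)` → result = 7
So result = 7

Answer: 7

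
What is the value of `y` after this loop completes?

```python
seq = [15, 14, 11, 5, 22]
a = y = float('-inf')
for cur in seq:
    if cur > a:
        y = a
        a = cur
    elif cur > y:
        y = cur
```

Second largest (with repeats) in [15, 14, 11, 5, 22]
`y` takes the values: -inf → 14 → 15

Answer: 15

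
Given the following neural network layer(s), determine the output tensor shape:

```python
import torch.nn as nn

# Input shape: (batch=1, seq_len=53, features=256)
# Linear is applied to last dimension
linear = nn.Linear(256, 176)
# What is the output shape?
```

Input: (1, 53, 256) -> Output: (1, 53, 176)

Answer: (1, 53, 176)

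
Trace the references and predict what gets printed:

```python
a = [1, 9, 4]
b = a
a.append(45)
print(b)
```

Key concept: basic list aliasing.
Step by step:
`a = [1, 9, 4]` → a = [1, 9, 4]
`b = a` → b = [1, 9, 4] (same object as a)
`a.append(45)` → a = [1, 9, 4, 45] (same object as b); b = [1, 9, 4, 45] (same object as a)
`print(b)` → prints [1, 9, 4, 45]

Answer: [1, 9, 4, 45]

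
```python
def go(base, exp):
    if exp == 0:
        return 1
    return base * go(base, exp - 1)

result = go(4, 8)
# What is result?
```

go(4, 8) = 4 * 4 * 4 * 4 * 4 * 4 * 4 * 4 = 65536

Answer: 65536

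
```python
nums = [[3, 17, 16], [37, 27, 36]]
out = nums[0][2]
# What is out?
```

Trace:
`nums = [[3, 17, 16], [37, 27, 36]]` → nums = [[3, 17, 16], [37, 27, 36]]
`out = nums[0][2]` → out = 16
So out = 16

Answer: 16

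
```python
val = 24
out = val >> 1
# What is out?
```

Trace:
`val = 24` → val = 24
`out = val >> 1` → out = 12
So out = 12

Answer: 12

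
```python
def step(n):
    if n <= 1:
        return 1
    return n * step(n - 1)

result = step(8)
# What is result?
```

step(8) = 8 * 7 * 6 * 5 * 4 * 3 * 2 * 1 = 40320

Answer: 40320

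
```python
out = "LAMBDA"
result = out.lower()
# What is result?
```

Trace:
`out = "LAMBDA"` → out = 'LAMBDA'
`result = out.lower()` → result = 'lambda'
So result = 'lambda'

Answer: 'lambda'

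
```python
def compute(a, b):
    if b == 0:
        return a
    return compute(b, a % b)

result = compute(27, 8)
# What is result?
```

compute(27, 8) -> compute(8, 3) -> compute(3, 2) -> compute(2, 1) -> compute(1, 0) -> 1

Answer: 1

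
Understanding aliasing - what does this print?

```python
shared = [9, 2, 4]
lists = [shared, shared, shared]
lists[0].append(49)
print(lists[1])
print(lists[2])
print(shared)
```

Key concept: list of same reference.
Step by step:
`shared = [9, 2, 4]` → shared = [9, 2, 4]
`lists = [shared, shared, shared]` → lists = [[9, 2, 4], [9, 2, 4], [9, 2, 4]]
`lists[0].append(49)` → shared = [9, 2, 4, 49]; lists = [[9, 2, 4, 49], [9, 2, 4, 49], [9, 2, 4, 49]]
`print(lists[1])` → prints [9, 2, 4, 49]
`print(lists[2])` → prints [9, 2, 4, 49]
`print(shared)` → prints [9, 2, 4, 49]

Answer:
[9, 2, 4, 49]
[9, 2, 4, 49]
[9, 2, 4, 49]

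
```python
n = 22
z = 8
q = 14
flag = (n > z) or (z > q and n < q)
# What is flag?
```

Trace:
`n = 22` → n = 22
`z = 8` → z = 8
`q = 14` → q = 14
`flag = (n > z) or (z > q and n < q)` → flag = True
So flag = True

Answer: True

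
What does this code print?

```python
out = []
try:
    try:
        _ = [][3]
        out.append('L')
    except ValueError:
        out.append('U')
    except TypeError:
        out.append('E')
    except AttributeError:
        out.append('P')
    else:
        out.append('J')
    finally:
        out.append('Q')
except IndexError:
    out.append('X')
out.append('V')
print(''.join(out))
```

Execution trace: 'Q' (finally) → 'X' (outer except IndexError) → 'V' (after the try/except). Output: QXV

Answer: QXV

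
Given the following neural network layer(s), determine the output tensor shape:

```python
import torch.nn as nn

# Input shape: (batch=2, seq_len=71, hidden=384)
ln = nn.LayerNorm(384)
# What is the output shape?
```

Input: (2, 71, 384) -> Output: (2, 71, 384)

Answer: (2, 71, 384)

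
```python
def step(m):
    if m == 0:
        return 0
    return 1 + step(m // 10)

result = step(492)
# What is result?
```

Count of digits of 492: 3

Answer: 3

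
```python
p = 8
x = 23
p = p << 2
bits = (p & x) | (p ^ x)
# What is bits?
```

Trace:
`p = 8` → p = 8
`x = 23` → x = 23
`p = p << 2` → p = 32
`bits = (p & x) | (p ^ x)` → bits = 55
So bits = 55

Answer: 55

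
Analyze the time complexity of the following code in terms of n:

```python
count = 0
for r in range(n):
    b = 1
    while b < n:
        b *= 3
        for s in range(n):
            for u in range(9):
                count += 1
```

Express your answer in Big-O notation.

Each loop level contributes: n × log n × n × 1. Multiplying the contributions gives O(n^2 log n).

Answer: O(n^2 log n)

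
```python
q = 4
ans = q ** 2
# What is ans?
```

Trace:
`q = 4` → q = 4
`ans = q ** 2` → ans = 16
So ans = 16

Answer: 16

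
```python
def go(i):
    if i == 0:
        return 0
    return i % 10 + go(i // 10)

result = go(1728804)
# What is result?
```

Sum of digits of 1728804: 4 + 0 + 8 + 8 + 2 + 7 + 1 = 30

Answer: 30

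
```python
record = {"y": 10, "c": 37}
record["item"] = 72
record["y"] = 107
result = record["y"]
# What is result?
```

Trace:
`record = {"y": 10, "c": 37}` → record = {'y': 10, 'c': 37}
`record["item"] = 72` → record = {'y': 10, 'c': 37, 'item': 72}
`record["y"] = 107` → record = {'y': 107, 'c': 37, 'item': 72}
`result = record["y"]` → result = 107
So result = 107

Answer: 107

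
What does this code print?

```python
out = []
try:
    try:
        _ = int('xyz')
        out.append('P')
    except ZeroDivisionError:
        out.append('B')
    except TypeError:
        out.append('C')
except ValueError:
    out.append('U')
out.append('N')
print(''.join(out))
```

Execution trace: 'U' (outer except ValueError) → 'N' (after the try/except). Output: UN

Answer: UN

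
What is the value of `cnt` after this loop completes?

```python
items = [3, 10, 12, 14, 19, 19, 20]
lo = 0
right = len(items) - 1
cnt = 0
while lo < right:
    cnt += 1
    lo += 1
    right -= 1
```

Iterations until pointers meet (list length 7)
`cnt` takes the values: 0 → 1 → 2 → 3

Answer: 3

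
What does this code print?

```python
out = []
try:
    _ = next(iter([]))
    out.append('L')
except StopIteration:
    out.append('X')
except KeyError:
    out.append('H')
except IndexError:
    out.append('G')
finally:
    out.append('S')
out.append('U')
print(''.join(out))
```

Execution trace: 'X' (except StopIteration) → 'S' (finally) → 'U' (after the try/except). Output: XSU

Answer: XSU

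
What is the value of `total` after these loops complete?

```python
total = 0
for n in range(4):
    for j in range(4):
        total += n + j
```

Sum of all n+j for n,j in 4x4
`total` takes the values: 0 → 1 → 3 → 6 → 7 → 9 → 12 → 16 → 18 → 21 → 25 → 30 → 33 → 37 → 42 → 48

Answer: 48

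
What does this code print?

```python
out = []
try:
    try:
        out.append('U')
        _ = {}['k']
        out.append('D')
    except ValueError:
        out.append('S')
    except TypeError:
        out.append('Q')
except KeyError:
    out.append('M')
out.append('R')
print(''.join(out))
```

Execution trace: 'U' (try body) → 'M' (outer except KeyError) → 'R' (after the try/except). Output: UMR

Answer: UMR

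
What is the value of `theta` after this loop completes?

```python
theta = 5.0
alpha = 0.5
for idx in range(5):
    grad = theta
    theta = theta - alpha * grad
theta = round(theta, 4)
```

Gradient descent: w = 5.0 * (1 - 0.5)^5
`theta` takes the values: 5.0 → 2.5 → 1.25 → 0.625 → 0.3125 → 0.15625 → 0.1562

Answer: 0.1562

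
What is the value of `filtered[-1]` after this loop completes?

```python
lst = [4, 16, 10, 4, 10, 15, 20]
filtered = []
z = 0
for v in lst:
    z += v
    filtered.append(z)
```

Cumulative sum ends at 79
`filtered` takes the values: [] → [4] → [4, 20] → [4, 20, 30] → [4, 20, 30, 34] → [4, 20, 30, 34, 44] → [4, 20, 30, 34, 44, 59] → [4, 20, 30, 34, 44, 59, 79]
So `filtered[-1]` = 79

Answer: 79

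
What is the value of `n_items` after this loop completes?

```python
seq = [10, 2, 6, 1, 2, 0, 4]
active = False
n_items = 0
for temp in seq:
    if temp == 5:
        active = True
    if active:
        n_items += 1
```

Count elements after first 5 in [10, 2, 6, 1, 2, 0, 4]
`n_items` takes the values: 0

Answer: 0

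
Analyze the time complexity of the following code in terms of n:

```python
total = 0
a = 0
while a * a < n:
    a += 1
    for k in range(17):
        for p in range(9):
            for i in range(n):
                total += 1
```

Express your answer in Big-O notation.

Each loop level contributes: √n × 1 × 1 × n. Multiplying the contributions gives O(n√n).

Answer: O(n√n)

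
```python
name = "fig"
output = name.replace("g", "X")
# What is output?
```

Trace:
`name = "fig"` → name = 'fig'
`output = name.replace("g", "X")` → output = 'fiX'
So output = 'fiX'

Answer: 'fiX'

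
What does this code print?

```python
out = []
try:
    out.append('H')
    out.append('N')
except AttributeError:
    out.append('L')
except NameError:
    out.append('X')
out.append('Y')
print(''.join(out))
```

Execution trace: 'H' (try body) → 'N' (try body, no exception) → 'Y' (after the try/except). Output: HNY

Answer: HNY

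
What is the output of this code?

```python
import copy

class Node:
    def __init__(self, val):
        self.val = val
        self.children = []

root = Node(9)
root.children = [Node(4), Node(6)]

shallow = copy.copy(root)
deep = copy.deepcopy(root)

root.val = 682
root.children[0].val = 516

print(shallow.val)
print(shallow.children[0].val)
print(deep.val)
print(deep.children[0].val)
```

Key concept: deep copy with custom objects.
Step by step:
`root = Node(9)` → root = Node(val=9, children=[])
`root.children = [Node(4), Node(6)]` → root = Node(val=9, children=[Node(val=4, children=[]), Node(val=6, children=[])])
`shallow = copy.copy(root)` → shallow = Node(val=9, children=[Node(val=4, children=[]), Node(val=6, children=[])])
`deep = copy.deepcopy(root)` → deep = Node(val=9, children=[Node(val=4, children=[]), Node(val=6, children=[])])
`root.val = 682` → root = Node(val=682, children=[Node(val=4, children=[]), Node(val=6, children=[])])
`root.children[0].val = 516` → root = Node(val=682, children=[Node(val=516, children=[]), Node(val=6, children=[])]); shallow = Node(val=9, children=[Node(val=516, children=[]), Node(val=6, children=[])])
`print(shallow.val)` → prints 9
`print(shallow.children[0].val)` → prints 516
`print(deep.val)` → prints 9
`print(deep.children[0].val)` → prints 4

Answer:
9
516
9
4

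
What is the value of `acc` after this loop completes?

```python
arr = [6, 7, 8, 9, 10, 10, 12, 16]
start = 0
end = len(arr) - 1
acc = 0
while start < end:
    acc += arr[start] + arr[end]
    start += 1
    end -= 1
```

Sum of pairs from ends
`acc` takes the values: 0 → 22 → 41 → 59 → 78

Answer: 78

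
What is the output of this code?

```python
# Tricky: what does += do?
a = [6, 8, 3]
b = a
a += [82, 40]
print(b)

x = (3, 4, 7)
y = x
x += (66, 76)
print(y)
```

Key concept: += behavior differs for mutable vs immutable.
Step by step:
`a = [6, 8, 3]` → a = [6, 8, 3]
`b = a` → b = [6, 8, 3] (same object as a)
`a += [82, 40]` → a = [6, 8, 3, 82, 40] (same object as b); b = [6, 8, 3, 82, 40] (same object as a)
`print(b)` → prints [6, 8, 3, 82, 40]
`x = (3, 4, 7)` → x = (3, 4, 7)
`y = x` → y = (3, 4, 7)
`x += (66, 76)` → x = (3, 4, 7, 66, 76)
`print(y)` → prints (3, 4, 7)

Answer:
[6, 8, 3, 82, 40]
(3, 4, 7)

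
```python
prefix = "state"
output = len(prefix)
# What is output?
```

Trace:
`prefix = "state"` → prefix = 'state'
`output = len(prefix)` → output = 5
So output = 5

Answer: 5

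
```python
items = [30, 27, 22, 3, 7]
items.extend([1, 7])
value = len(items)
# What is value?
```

Trace:
`items = [30, 27, 22, 3, 7]` → items = [30, 27, 22, 3, 7]
`items.extend([1, 7])` → items = [30, 27, 22, 3, 7, 1, 7]
`value = len(items)` → value = 7
So value = 7

Answer: 7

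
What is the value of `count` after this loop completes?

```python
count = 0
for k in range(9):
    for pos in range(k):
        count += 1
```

Triangle number: 0+1+2+...+8
`count` takes the values: 0 → 1 → 2 → 3 → 4 → 5 → 6 → 7 → 8 → 9 → 10 → 11 → 12 → 13 → 14 → 15 → 16 → 17 → 18 → 19 → 20 → 21 → 22 → 23 → 24 → 25 → 26 → 27 → 28 → 29 → 30 → 31 → 32 → 33 → 34 → 35 → 36

Answer: 36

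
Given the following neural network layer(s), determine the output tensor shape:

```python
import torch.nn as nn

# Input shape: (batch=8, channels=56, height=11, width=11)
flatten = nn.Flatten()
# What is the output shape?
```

Input: (8, 56, 11, 11) -> Output: (8, 6776)

Answer: (8, 6776)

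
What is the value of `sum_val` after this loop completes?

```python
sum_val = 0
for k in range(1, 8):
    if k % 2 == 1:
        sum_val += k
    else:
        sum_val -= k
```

Add odd, subtract even
`sum_val` takes the values: 0 → 1 → -1 → 2 → -2 → 3 → -3 → 4

Answer: 4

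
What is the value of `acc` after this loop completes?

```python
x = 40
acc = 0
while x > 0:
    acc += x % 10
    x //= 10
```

Sum digits of 40
`acc` takes the values: 0 → 4

Answer: 4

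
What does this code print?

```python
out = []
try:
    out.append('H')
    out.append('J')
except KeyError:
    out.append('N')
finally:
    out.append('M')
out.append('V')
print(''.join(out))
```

Execution trace: 'H' (try body) → 'J' (try body, no exception) → 'M' (finally) → 'V' (after the try/except). Output: HJMV

Answer: HJMV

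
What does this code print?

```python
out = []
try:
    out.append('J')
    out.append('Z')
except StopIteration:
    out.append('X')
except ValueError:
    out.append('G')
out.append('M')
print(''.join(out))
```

Execution trace: 'J' (try body) → 'Z' (try body, no exception) → 'M' (after the try/except). Output: JZM

Answer: JZM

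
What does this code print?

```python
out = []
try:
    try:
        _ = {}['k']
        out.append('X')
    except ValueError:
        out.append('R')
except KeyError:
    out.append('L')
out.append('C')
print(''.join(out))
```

Execution trace: 'L' (outer except KeyError) → 'C' (after the try/except). Output: LC

Answer: LC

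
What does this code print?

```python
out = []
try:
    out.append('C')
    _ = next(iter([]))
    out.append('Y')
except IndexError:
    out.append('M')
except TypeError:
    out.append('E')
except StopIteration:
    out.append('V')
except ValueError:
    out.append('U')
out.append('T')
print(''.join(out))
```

Execution trace: 'C' (try body) → 'V' (except StopIteration) → 'T' (after the try/except). Output: CVT

Answer: CVT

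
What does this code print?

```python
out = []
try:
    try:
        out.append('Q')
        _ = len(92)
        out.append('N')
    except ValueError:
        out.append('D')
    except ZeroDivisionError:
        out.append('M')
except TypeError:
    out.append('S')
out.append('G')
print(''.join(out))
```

Execution trace: 'Q' (try body) → 'S' (outer except TypeError) → 'G' (after the try/except). Output: QSG

Answer: QSG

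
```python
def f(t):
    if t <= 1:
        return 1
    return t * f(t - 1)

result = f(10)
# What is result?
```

f(10) = 10 * 9 * 8 * 7 * 6 * 5 * 4 * 3 * 2 * 1 = 3628800

Answer: 3628800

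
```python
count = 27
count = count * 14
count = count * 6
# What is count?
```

Trace:
`count = 27` → count = 27
`count = count * 14` → count = 378
`count = count * 6` → count = 2268
So count = 2268

Answer: 2268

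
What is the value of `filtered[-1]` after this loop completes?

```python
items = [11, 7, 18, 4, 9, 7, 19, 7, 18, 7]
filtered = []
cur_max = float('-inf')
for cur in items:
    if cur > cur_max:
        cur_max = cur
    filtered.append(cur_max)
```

Running max ends at 19
`filtered` takes the values: [] → [11] → [11, 11] → [11, 11, 18] → [11, 11, 18, 18] → [11, 11, 18, 18, 18] → [11, 11, 18, 18, 18, 18] → [11, 11, 18, 18, 18, 18, 19] → [11, 11, 18, 18, 18, 18, 19, 19] → [11, 11, 18, 18, 18, 18, 19, 19, 19] → [11, 11, 18, 18, 18, 18, 19, 19, 19, 19]
So `filtered[-1]` = 19

Answer: 19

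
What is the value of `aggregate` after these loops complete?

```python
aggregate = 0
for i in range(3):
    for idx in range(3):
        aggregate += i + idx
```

Sum of all i+idx for i,idx in 3x3
`aggregate` takes the values: 0 → 1 → 3 → 4 → 6 → 9 → 11 → 14 → 18

Answer: 18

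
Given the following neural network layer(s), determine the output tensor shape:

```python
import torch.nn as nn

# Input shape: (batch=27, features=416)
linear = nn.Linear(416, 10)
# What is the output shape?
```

Input: (27, 416) -> Output: (27, 10)

Answer: (27, 10)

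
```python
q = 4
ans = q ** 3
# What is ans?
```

Trace:
`q = 4` → q = 4
`ans = q ** 3` → ans = 64
So ans = 64

Answer: 64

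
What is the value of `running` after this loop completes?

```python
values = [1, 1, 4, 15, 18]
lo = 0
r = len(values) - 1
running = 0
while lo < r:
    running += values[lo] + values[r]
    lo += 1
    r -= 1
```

Sum of pairs from ends
`running` takes the values: 0 → 19 → 35

Answer: 35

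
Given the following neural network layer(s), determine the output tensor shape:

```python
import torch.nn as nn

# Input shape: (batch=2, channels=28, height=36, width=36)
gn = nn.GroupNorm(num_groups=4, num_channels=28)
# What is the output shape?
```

Input: (2, 28, 36, 36) -> Output: (2, 28, 36, 36)

Answer: (2, 28, 36, 36)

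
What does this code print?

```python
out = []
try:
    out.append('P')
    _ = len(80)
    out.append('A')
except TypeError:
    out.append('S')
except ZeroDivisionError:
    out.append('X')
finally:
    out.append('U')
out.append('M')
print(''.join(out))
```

Execution trace: 'P' (try body) → 'S' (except TypeError) → 'U' (finally) → 'M' (after the try/except). Output: PSUM

Answer: PSUM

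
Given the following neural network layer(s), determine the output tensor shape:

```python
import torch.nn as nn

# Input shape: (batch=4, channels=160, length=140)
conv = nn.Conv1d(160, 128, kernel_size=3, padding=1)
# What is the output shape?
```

Input: (4, 160, 140) -> Output: (4, 128, 140)

Answer: (4, 128, 140)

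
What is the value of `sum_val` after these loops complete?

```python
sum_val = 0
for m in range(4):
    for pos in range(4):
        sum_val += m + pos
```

Sum of all m+pos for m,pos in 4x4
`sum_val` takes the values: 0 → 1 → 3 → 6 → 7 → 9 → 12 → 16 → 18 → 21 → 25 → 30 → 33 → 37 → 42 → 48

Answer: 48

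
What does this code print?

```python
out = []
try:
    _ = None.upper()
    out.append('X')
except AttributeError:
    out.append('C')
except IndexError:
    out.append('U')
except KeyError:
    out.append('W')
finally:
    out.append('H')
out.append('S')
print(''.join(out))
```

Execution trace: 'C' (except AttributeError) → 'H' (finally) → 'S' (after the try/except). Output: CHS

Answer: CHS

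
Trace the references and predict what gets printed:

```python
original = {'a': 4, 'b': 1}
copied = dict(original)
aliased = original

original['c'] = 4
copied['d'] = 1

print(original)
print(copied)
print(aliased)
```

Key concept: dict() creates copy, assignment creates alias.
Step by step:
`original = {'a': 4, 'b': 1}` → original = {'a': 4, 'b': 1}
`copied = dict(original)` → copied = {'a': 4, 'b': 1}
`aliased = original` → aliased = {'a': 4, 'b': 1} (same object as original)
`original['c'] = 4` → original = {'a': 4, 'b': 1, 'c': 4} (same object as aliased); aliased = {'a': 4, 'b': 1, 'c': 4} (same object as original)
`copied['d'] = 1` → copied = {'a': 4, 'b': 1, 'd': 1}
`print(original)` → prints {'a': 4, 'b': 1, 'c': 4}
`print(copied)` → prints {'a': 4, 'b': 1, 'd': 1}
`print(aliased)` → prints {'a': 4, 'b': 1, 'c': 4}

Answer:
{'a': 4, 'b': 1, 'c': 4}
{'a': 4, 'b': 1, 'd': 1}
{'a': 4, 'b': 1, 'c': 4}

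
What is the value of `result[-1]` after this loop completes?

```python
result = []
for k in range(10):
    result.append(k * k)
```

Last element of squares 0 to 9
`result` takes the values: [] → [0] → [0, 1] → [0, 1, 4] → [0, 1, 4, 9] → [0, 1, 4, 9, 16] → [0, 1, 4, 9, 16, 25] → [0, 1, 4, 9, 16, 25, 36] → [0, 1, 4, 9, 16, 25, 36, 49] → [0, 1, 4, 9, 16, 25, 36, 49, 64] → [0, 1, 4, 9, 16, 25, 36, 49, 64, 81]
So `result[-1]` = 81

Answer: 81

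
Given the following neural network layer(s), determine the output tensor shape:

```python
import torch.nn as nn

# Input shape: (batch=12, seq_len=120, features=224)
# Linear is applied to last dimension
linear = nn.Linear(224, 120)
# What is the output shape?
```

Input: (12, 120, 224) -> Output: (12, 120, 120)

Answer: (12, 120, 120)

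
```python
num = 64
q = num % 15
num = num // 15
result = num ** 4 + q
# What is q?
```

Trace:
`num = 64` → num = 64
`q = num % 15` → q = 4
`num = num // 15` → num = 4
`result = num ** 4 + q` → result = 260
So q = 4

Answer: 4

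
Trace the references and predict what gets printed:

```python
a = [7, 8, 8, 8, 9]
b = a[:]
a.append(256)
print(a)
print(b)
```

Key concept: slice [:] creates copy.
Step by step:
`a = [7, 8, 8, 8, 9]` → a = [7, 8, 8, 8, 9]
`b = a[:]` → b = [7, 8, 8, 8, 9]
`a.append(256)` → a = [7, 8, 8, 8, 9, 256]
`print(a)` → prints [7, 8, 8, 8, 9, 256]
`print(b)` → prints [7, 8, 8, 8, 9]

Answer:
[7, 8, 8, 8, 9, 256]
[7, 8, 8, 8, 9]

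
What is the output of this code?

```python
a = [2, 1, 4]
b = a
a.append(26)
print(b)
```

Key concept: basic list aliasing.
Step by step:
`a = [2, 1, 4]` → a = [2, 1, 4]
`b = a` → b = [2, 1, 4] (same object as a)
`a.append(26)` → a = [2, 1, 4, 26] (same object as b); b = [2, 1, 4, 26] (same object as a)
`print(b)` → prints [2, 1, 4, 26]

Answer: [2, 1, 4, 26]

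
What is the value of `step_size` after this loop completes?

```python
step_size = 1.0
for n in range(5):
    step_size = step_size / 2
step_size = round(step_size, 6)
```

Halving LR 5 times: 1 / 2^5
`step_size` takes the values: 1.0 → 0.5 → 0.25 → 0.125 → 0.0625 → 0.03125

Answer: 0.03125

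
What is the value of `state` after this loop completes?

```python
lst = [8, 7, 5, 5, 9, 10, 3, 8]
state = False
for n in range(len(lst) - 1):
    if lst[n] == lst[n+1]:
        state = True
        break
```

Check consecutive duplicates in [8, 7, 5, 5, 9, 10, 3, 8]
`state` takes the values: False → True

Answer: True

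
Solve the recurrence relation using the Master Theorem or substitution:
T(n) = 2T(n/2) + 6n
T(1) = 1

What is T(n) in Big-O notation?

By Master Theorem: a=2, b=2, f(n)=6n. Since log_2(2) = 1 and f(n) = Θ(n^1), Case 2 applies. T(n) = O(n log n).

Answer: O(n log n)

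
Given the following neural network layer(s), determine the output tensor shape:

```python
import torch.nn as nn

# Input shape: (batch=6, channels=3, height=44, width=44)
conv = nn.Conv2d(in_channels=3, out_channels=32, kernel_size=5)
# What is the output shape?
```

Input: (6, 3, 44, 44) -> Output: (6, 32, 40, 40)

Answer: (6, 32, 40, 40)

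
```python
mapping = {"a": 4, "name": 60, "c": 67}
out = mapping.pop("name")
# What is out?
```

Trace:
`mapping = {"a": 4, "name": 60, "c": 67}` → mapping = {'a': 4, 'name': 60, 'c': 67}
`out = mapping.pop("name")` → mapping = {'a': 4, 'c': 67}; out = 60
So out = 60

Answer: 60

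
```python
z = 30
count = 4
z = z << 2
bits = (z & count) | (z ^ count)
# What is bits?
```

Trace:
`z = 30` → z = 30
`count = 4` → count = 4
`z = z << 2` → z = 120
`bits = (z & count) | (z ^ count)` → bits = 124
So bits = 124

Answer: 124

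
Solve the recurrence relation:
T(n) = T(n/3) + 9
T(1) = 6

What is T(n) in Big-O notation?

Each step divides n by 3 and adds 9. After log_3(n) steps we reach T(1)=6. So T(n) = 9·log_3(n) + 6 = O(log n).

Answer: O(log n)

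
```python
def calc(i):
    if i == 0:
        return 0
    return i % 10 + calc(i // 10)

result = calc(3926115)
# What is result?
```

Sum of digits of 3926115: 5 + 1 + 1 + 6 + 2 + 9 + 3 = 27

Answer: 27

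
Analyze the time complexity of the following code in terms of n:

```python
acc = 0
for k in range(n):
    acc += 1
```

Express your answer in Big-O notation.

Each loop level contributes: n. Multiplying the contributions gives O(n).

Answer: O(n)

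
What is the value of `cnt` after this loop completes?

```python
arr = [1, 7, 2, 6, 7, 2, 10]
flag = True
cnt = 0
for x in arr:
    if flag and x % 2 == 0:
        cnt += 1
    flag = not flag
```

Count even values at even positions
`cnt` takes the values: 0 → 1 → 2

Answer: 2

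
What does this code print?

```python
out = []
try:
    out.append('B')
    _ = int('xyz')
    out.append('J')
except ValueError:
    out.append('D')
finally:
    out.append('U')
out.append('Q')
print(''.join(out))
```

Execution trace: 'B' (try body) → 'D' (except ValueError) → 'U' (finally) → 'Q' (after the try/except). Output: BDUQ

Answer: BDUQ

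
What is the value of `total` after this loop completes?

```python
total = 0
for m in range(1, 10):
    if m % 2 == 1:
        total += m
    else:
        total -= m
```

Add odd, subtract even
`total` takes the values: 0 → 1 → -1 → 2 → -2 → 3 → -3 → 4 → -4 → 5

Answer: 5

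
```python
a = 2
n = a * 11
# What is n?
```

Trace:
`a = 2` → a = 2
`n = a * 11` → n = 22
So n = 22

Answer: 22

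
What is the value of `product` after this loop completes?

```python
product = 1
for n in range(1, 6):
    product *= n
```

5! = 120
`product` takes the values: 1 → 2 → 6 → 24 → 120

Answer: 120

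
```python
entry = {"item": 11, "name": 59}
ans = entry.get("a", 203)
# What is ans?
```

Trace:
`entry = {"item": 11, "name": 59}` → entry = {'item': 11, 'name': 59}
`ans = entry.get("a", 203)` → ans = 203
So ans = 203

Answer: 203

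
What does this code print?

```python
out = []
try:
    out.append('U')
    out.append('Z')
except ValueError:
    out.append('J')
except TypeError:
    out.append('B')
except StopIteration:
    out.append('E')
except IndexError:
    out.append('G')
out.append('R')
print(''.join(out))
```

Execution trace: 'U' (try body) → 'Z' (try body, no exception) → 'R' (after the try/except). Output: UZR

Answer: UZR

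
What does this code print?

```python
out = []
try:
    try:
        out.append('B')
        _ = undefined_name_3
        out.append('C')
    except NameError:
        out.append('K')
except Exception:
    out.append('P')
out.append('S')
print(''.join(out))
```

Execution trace: 'B' (inner try body) → 'K' (inner except NameError) → 'S' (after the try/except). Output: BKS

Answer: BKS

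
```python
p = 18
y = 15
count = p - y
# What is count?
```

Trace:
`p = 18` → p = 18
`y = 15` → y = 15
`count = p - y` → count = 3
So count = 3

Answer: 3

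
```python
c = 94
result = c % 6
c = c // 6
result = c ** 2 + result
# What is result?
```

Trace:
`c = 94` → c = 94
`result = c % 6` → result = 4
`c = c // 6` → c = 15
`result = c ** 2 + result` → result = 229
So result = 229

Answer: 229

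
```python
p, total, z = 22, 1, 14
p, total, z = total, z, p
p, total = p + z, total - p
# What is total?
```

Trace:
`p, total, z = 22, 1, 14` → p = 22; total = 1; z = 14
`p, total, z = total, z, p` → p = 1; total = 14; z = 22
`p, total = p + z, total - p` → p = 23; total = 13
So total = 13

Answer: 13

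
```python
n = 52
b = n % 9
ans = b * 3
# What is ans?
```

Trace:
`n = 52` → n = 52
`b = n % 9` → b = 7
`ans = b * 3` → ans = 21
So ans = 21

Answer: 21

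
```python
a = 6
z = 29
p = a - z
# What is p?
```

Trace:
`a = 6` → a = 6
`z = 29` → z = 29
`p = a - z` → p = -23
So p = -23

Answer: -23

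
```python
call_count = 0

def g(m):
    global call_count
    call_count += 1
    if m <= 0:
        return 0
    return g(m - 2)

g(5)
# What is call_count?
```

Linear recursion stepping by 2: 4 calls from m=5 down to ≤0.

Answer: 4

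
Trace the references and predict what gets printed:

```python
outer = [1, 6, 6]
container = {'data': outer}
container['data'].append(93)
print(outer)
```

Key concept: dict holds reference to list.
Step by step:
`outer = [1, 6, 6]` → outer = [1, 6, 6]
`container = {'data': outer}` → container = {'data': [1, 6, 6]}
`container['data'].append(93)` → outer = [1, 6, 6, 93]; container = {'data': [1, 6, 6, 93]}
`print(outer)` → prints [1, 6, 6, 93]

Answer: [1, 6, 6, 93]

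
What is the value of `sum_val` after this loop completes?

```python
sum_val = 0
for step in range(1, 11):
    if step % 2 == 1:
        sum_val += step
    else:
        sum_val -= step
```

Add odd, subtract even
`sum_val` takes the values: 0 → 1 → -1 → 2 → -2 → 3 → -3 → 4 → -4 → 5 → -5

Answer: -5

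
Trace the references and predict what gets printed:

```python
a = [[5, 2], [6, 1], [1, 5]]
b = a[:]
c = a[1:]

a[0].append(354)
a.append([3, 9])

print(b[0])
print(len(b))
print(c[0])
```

Key concept: slice with nested mutation.
Step by step:
`a = [[5, 2], [6, 1], [1, 5]]` → a = [[5, 2], [6, 1], [1, 5]]
`b = a[:]` → b = [[5, 2], [6, 1], [1, 5]]
`c = a[1:]` → c = [[6, 1], [1, 5]]
`a[0].append(354)` → a = [[5, 2, 354], [6, 1], [1, 5]]; b = [[5, 2, 354], [6, 1], [1, 5]]
`a.append([3, 9])` → a = [[5, 2, 354], [6, 1], [1, 5], [3, 9]]
`print(b[0])` → prints [5, 2, 354]
`print(len(b))` → prints 3
`print(c[0])` → prints [6, 1]

Answer:
[5, 2, 354]
3
[6, 1]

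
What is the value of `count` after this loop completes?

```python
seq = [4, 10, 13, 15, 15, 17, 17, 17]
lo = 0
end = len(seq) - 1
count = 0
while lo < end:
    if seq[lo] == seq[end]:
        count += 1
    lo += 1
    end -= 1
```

Count matching pairs from ends
`count` takes the values: 0 → 1

Answer: 1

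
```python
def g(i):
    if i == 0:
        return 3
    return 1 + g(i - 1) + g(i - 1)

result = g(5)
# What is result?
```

g(i) = 1 + 2·g(i-1), g(0)=3. Closed form: (3+1)·2^5 - 1 = 127.

Answer: 127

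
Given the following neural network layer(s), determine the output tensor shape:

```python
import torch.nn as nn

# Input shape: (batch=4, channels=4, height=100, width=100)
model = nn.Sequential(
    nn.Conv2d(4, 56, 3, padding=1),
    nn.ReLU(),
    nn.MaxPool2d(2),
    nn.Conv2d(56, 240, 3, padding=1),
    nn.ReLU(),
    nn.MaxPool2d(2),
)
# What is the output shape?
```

Input: (4, 4, 100, 100) -> after first Conv2d: (4, 56, 100, 100) -> after first MaxPool2d: (4, 56, 50, 50) -> after second Conv2d: (4, 240, 50, 50) -> Output: (4, 240, 25, 25)

Answer: (4, 240, 25, 25)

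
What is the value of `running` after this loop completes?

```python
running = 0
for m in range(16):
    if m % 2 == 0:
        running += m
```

Sum of even numbers 0 to 15
`running` takes the values: 0 → 2 → 6 → 12 → 20 → 30 → 42 → 56

Answer: 56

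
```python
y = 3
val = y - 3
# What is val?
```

Trace:
`y = 3` → y = 3
`val = y - 3` → val = 0
So val = 0

Answer: 0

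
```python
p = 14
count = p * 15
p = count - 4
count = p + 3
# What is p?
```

Trace:
`p = 14` → p = 14
`count = p * 15` → count = 210
`p = count - 4` → p = 206
`count = p + 3` → count = 209
So p = 206

Answer: 206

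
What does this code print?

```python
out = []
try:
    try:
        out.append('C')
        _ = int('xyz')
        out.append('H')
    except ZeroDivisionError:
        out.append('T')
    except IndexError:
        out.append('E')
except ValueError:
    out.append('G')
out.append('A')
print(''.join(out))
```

Execution trace: 'C' (inner try body) → 'G' (outer except ValueError) → 'A' (after the try/except). Output: CGA

Answer: CGA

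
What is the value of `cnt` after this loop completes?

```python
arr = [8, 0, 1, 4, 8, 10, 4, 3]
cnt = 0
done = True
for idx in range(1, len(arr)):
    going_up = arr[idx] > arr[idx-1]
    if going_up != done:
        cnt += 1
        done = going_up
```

Count direction changes in [8, 0, 1, 4, 8, 10, 4, 3]
`cnt` takes the values: 0 → 1 → 2 → 3

Answer: 3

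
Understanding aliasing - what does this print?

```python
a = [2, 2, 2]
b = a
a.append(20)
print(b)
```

Key concept: basic list aliasing.
Step by step:
`a = [2, 2, 2]` → a = [2, 2, 2]
`b = a` → b = [2, 2, 2] (same object as a)
`a.append(20)` → a = [2, 2, 2, 20] (same object as b); b = [2, 2, 2, 20] (same object as a)
`print(b)` → prints [2, 2, 2, 20]

Answer: [2, 2, 2, 20]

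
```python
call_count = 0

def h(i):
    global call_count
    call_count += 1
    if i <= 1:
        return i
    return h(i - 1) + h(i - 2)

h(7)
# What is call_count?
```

Calls(i) = 1 + Calls(i-1) + Calls(i-2); Calls(0)=Calls(1)=1. For i=7 this gives 41.

Answer: 41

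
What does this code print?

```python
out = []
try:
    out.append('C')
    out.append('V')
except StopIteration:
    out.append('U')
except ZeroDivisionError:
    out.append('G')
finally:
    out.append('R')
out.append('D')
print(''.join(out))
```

Execution trace: 'C' (try body) → 'V' (try body, no exception) → 'R' (finally) → 'D' (after the try/except). Output: CVRD

Answer: CVRD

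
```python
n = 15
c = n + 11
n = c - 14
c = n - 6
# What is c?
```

Trace:
`n = 15` → n = 15
`c = n + 11` → c = 26
`n = c - 14` → n = 12
`c = n - 6` → c = 6
So c = 6

Answer: 6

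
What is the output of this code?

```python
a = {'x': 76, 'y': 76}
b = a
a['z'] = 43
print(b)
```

Key concept: dict aliasing.
Step by step:
`a = {'x': 76, 'y': 76}` → a = {'x': 76, 'y': 76}
`b = a` → b = {'x': 76, 'y': 76} (same object as a)
`a['z'] = 43` → a = {'x': 76, 'y': 76, 'z': 43} (same object as b); b = {'x': 76, 'y': 76, 'z': 43} (same object as a)
`print(b)` → prints {'x': 76, 'y': 76, 'z': 43}

Answer: {'x': 76, 'y': 76, 'z': 43}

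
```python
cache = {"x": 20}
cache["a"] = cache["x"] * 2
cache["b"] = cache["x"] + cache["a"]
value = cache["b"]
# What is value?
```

Trace:
`cache = {"x": 20}` → cache = {'x': 20}
`cache["a"] = cache["x"] * 2` → cache = {'x': 20, 'a': 40}
`cache["b"] = cache["x"] + cache["a"]` → cache = {'x': 20, 'a': 40, 'b': 60}
`value = cache["b"]` → value = 60
So value = 60

Answer: 60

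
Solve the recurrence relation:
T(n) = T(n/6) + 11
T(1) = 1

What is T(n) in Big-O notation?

Each step divides n by 6 and adds 11. After log_6(n) steps we reach T(1)=1. So T(n) = 11·log_6(n) + 1 = O(log n).

Answer: O(log n)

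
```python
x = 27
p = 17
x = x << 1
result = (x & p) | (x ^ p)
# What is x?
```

Trace:
`x = 27` → x = 27
`p = 17` → p = 17
`x = x << 1` → x = 54
`result = (x & p) | (x ^ p)` → result = 55
So x = 54

Answer: 54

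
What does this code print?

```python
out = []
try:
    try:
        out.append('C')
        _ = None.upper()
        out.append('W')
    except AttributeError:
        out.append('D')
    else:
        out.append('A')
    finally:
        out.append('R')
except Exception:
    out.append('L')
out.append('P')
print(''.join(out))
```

Execution trace: 'C' (inner try body) → 'D' (inner except AttributeError) → 'R' (inner finally) → 'P' (after the try/except). Output: CDRP

Answer: CDRP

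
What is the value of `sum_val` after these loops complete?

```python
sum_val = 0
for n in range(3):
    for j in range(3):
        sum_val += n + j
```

Sum of all n+j for n,j in 3x3
`sum_val` takes the values: 0 → 1 → 3 → 4 → 6 → 9 → 11 → 14 → 18

Answer: 18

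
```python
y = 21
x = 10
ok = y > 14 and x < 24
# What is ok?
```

Trace:
`y = 21` → y = 21
`x = 10` → x = 10
`ok = y > 14 and x < 24` → ok = True
So ok = True

Answer: True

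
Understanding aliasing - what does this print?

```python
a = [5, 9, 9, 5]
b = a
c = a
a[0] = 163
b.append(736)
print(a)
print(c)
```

Key concept: multiple aliases.
Step by step:
`a = [5, 9, 9, 5]` → a = [5, 9, 9, 5]
`b = a` → b = [5, 9, 9, 5] (same object as a)
`c = a` → c = [5, 9, 9, 5] (same object as a, b)
`a[0] = 163` → a = [163, 9, 9, 5] (same object as b, c); b = [163, 9, 9, 5] (same object as a, c); c = [163, 9, 9, 5] (same object as a, b)
`b.append(736)` → a = [163, 9, 9, 5, 736] (same object as b, c); b = [163, 9, 9, 5, 736] (same object as a, c); c = [163, 9, 9, 5, 736] (same object as a, b)
`print(a)` → prints [163, 9, 9, 5, 736]
`print(c)` → prints [163, 9, 9, 5, 736]

Answer:
[163, 9, 9, 5, 736]
[163, 9, 9, 5, 736]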